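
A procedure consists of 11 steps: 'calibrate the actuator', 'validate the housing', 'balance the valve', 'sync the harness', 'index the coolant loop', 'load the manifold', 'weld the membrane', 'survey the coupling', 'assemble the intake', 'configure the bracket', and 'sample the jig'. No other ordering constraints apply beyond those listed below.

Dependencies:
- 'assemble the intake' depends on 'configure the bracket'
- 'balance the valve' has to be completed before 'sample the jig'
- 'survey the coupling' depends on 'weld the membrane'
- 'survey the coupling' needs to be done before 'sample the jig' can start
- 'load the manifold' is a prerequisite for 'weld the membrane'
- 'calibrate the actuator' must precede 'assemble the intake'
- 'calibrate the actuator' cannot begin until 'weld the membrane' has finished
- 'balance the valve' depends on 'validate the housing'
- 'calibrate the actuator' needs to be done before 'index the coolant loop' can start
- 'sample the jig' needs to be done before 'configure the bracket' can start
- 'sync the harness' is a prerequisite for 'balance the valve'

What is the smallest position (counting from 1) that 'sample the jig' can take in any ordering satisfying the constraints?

7

Every step that must precede 'sample the jig' has to come before it. Tracing all chains that end at 'sample the jig', those steps are: 'validate the housing', 'balance the valve', 'sync the harness', 'load the manifold', 'weld the membrane', 'survey the coupling' — 6 in total.
With 6 mandatory predecessors, the earliest 'sample the jig' can sit is position 6+1 = 7, and placing just those 6 first achieves it.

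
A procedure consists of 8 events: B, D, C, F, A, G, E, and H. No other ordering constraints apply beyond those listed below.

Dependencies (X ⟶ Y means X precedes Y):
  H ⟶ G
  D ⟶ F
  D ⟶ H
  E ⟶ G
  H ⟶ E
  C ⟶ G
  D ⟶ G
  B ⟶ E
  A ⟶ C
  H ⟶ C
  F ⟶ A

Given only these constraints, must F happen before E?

Nothing in the constraints links F and E; they are unordered relative to each other.
A valid ordering placing E before F exists, so the answer is no.

No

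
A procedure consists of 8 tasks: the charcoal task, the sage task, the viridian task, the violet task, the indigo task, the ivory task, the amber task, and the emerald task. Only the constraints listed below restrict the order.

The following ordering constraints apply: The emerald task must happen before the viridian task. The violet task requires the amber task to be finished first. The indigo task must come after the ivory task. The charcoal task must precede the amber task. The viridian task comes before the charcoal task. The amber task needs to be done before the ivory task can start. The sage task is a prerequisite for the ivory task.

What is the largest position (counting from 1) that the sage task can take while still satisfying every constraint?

6

Every task that must follow the sage task has to come after it. Tracing all chains starting from the sage task, those tasks are: the indigo task, the ivory task — 2 in total.
With 2 mandatory successors out of 8 tasks total, the latest slot for the sage task is 8−2 = 6, and it's reachable by doing all non-successors before the sage task.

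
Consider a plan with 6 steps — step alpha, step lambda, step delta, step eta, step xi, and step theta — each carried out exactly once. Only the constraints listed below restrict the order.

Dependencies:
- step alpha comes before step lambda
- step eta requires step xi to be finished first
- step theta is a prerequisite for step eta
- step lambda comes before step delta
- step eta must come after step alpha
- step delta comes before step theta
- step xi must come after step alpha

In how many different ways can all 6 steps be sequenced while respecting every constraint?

Only step alpha has no prerequisites, so it must go first.
Systematically extending each partial ordering one step at a time and counting, there are 4 complete orderings.

4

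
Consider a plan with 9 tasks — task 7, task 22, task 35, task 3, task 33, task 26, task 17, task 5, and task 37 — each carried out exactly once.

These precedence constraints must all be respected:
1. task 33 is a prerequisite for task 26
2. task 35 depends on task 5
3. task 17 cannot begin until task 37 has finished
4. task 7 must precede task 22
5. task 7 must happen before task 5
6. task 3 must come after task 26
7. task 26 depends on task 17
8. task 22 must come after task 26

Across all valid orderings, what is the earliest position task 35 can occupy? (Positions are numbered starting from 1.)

Every task that must precede task 35 has to come before it. Tracing all chains that end at task 35, those tasks are: task 7, task 5 — 2 in total.
So at minimum 2 tasks come before task 35, putting task 35 no earlier than position 3. That position is achievable by scheduling exactly those predecessors first.

3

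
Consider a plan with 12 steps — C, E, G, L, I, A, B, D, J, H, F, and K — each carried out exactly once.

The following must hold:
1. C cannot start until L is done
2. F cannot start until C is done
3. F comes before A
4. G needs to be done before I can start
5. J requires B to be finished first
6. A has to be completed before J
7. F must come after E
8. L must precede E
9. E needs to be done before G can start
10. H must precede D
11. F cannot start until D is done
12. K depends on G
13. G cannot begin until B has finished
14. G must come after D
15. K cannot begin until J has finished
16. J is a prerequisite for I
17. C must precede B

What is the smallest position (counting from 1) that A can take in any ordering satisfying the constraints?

Working backwards through the constraints from A, its full set of required predecessors is C, E, L, D, H, F — 6 of them.
With 6 mandatory predecessors, the earliest A can sit is position 6+1 = 7, and placing just those 6 first achieves it.

7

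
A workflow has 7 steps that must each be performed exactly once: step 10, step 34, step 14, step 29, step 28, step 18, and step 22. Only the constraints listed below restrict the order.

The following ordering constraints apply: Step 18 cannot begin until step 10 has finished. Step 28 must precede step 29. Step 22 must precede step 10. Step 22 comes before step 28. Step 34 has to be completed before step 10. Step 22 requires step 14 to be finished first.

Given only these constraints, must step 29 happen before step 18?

Step 29 and step 18 are not related by any chain of constraints.
So step 29 can come before step 18 or after — it is not forced.

No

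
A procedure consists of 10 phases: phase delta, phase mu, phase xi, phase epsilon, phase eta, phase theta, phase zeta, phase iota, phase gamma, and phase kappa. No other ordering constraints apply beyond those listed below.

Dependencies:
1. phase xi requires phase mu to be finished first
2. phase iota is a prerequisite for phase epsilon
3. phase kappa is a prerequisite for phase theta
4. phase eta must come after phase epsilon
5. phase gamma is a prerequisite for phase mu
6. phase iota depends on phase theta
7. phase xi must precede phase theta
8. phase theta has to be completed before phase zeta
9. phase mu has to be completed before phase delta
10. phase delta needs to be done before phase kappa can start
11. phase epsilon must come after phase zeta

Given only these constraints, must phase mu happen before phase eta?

Tracing the constraints gives a chain: phase mu → phase xi → phase theta → phase zeta → phase epsilon → phase eta.
Hence phase mu necessarily comes before phase eta.

Yes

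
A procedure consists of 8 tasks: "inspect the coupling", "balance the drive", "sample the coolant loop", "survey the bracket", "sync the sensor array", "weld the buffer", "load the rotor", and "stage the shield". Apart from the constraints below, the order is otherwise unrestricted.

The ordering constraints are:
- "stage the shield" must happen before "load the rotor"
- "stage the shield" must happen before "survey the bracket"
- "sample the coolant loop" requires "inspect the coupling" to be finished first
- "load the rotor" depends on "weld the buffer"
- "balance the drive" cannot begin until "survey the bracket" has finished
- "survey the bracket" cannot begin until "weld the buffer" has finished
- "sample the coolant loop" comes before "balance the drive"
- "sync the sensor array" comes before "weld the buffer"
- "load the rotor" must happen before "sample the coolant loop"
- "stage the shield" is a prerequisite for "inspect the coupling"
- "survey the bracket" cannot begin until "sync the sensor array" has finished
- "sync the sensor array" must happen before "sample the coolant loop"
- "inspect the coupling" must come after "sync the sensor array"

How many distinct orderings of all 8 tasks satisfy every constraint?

30

The tasks with no prerequisites are "sync the sensor array", "stage the shield"; any of them can be placed first.
Enumerating by repeatedly choosing an available task (one whose prerequisites are all placed) gives 30 distinct complete orderings.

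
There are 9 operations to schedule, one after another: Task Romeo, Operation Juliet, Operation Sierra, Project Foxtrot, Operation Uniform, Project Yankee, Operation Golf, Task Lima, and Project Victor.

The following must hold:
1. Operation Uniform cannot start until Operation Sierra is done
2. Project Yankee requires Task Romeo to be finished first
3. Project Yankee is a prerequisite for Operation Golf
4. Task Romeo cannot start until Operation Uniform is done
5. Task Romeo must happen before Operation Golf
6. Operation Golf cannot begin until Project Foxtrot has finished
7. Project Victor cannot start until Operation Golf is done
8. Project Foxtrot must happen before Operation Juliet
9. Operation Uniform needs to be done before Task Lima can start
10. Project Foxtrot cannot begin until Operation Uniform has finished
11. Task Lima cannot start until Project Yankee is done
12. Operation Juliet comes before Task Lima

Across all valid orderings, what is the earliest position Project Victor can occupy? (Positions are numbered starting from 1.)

7

The operations that are forced before Project Victor, directly or transitively, are Task Romeo, Operation Sierra, Project Foxtrot, Operation Uniform, Project Yankee, Operation Golf. That's 6 operations.
With 6 mandatory predecessors, the earliest Project Victor can sit is position 6+1 = 7, and placing just those 6 first achieves it.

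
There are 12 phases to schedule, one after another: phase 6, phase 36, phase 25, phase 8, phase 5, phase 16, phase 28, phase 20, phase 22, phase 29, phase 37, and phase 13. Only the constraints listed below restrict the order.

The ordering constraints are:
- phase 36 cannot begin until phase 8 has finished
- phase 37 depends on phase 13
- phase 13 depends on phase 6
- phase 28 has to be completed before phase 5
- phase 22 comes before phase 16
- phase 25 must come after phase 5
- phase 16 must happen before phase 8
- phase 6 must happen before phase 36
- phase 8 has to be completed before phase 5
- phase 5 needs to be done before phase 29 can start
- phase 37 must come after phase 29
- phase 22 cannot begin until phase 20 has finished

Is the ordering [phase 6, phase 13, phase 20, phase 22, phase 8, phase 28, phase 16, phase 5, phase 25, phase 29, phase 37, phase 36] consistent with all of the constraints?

In the proposed order, phase 8 appears before phase 16.
That contradicts the constraint that phase 16 must precede phase 8.

No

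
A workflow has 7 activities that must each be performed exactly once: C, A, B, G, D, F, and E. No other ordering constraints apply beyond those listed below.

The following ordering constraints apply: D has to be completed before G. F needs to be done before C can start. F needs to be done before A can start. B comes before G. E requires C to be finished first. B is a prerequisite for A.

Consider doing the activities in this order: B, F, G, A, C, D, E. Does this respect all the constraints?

No

The sequence places G ahead of D.
That contradicts the constraint that D must precede G.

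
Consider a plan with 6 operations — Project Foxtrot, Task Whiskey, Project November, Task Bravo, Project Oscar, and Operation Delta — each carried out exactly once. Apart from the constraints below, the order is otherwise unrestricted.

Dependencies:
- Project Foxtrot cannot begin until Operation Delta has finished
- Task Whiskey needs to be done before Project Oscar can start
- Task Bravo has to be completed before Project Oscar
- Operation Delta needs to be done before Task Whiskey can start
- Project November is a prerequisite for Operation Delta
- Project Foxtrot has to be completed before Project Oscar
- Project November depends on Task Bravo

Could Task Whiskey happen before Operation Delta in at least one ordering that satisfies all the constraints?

No

Following Operation Delta → Task Whiskey, Operation Delta must precede Task Whiskey in every valid ordering.
Hence Task Whiskey can never be scheduled before Operation Delta.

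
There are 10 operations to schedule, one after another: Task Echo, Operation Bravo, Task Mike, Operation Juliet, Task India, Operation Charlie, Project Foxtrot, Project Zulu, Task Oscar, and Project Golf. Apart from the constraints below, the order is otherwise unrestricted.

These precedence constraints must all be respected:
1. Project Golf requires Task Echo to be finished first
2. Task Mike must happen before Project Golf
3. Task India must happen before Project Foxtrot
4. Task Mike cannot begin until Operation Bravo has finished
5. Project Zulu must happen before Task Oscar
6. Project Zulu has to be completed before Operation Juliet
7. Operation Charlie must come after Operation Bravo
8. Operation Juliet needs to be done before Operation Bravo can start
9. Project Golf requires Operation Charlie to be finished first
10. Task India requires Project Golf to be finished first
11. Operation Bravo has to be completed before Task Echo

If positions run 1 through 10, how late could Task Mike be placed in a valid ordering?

7

The operations that are forced after Task Mike, directly or by a chain of constraints, are Task India, Project Foxtrot, Project Golf. That's 3 operations.
With 3 mandatory successors out of 10 operations total, the latest slot for Task Mike is 10−3 = 7, and it's reachable by doing all non-successors before Task Mike.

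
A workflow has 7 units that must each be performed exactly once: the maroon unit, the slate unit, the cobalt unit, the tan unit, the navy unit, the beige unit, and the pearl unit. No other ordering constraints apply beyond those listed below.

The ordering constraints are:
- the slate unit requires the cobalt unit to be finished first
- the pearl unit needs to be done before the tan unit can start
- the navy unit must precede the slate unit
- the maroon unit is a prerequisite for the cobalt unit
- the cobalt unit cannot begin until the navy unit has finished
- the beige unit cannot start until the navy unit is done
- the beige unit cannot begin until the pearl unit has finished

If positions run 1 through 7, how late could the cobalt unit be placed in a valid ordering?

The only unit forced after the cobalt unit (directly or by a chain) is the slate unit.
So at least 1 unit follows the cobalt unit, putting the cobalt unit no later than position 6. That position is achievable by scheduling everything else first.

6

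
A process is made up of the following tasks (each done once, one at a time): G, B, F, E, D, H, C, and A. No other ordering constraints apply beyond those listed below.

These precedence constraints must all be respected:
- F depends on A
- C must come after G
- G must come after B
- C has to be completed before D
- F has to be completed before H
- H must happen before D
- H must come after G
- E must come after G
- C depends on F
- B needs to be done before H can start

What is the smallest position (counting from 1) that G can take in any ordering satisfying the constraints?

The only task forced before G (directly or transitively) is B.
With 1 mandatory predecessor, the earliest G can sit is position 1+1 = 2, and placing just that one first achieves it.

2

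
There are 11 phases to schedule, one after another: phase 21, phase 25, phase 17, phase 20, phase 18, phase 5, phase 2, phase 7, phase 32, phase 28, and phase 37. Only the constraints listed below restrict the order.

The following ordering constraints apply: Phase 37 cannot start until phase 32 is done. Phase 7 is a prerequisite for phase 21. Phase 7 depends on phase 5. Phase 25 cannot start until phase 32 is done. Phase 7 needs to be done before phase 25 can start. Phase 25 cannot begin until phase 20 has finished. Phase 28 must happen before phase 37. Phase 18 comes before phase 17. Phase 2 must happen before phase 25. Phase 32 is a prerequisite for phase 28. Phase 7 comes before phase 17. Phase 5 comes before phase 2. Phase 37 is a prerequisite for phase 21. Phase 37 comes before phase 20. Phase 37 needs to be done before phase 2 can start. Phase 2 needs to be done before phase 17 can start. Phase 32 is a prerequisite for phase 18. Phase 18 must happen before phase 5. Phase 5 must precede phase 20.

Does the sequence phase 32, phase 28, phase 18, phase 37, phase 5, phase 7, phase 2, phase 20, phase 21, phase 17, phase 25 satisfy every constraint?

Checking each listed constraint against this order: for instance, phase 32 is in position 1 and phase 25 in position 11, so that constraint holds — and the remaining constraints check out the same way.

Yes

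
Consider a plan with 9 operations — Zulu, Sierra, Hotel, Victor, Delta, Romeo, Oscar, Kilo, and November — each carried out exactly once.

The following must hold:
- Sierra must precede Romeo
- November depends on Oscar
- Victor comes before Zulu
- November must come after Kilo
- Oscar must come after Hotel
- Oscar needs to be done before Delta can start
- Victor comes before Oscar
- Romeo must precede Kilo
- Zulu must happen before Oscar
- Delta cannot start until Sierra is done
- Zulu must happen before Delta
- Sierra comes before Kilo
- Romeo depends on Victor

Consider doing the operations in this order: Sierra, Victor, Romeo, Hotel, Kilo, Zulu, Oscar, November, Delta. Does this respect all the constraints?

Every stated constraint is respected: Sierra sits at position 1, ahead of Delta at position 9, and each of the other listed pairs likewise has the predecessor earlier in the sequence.

Yes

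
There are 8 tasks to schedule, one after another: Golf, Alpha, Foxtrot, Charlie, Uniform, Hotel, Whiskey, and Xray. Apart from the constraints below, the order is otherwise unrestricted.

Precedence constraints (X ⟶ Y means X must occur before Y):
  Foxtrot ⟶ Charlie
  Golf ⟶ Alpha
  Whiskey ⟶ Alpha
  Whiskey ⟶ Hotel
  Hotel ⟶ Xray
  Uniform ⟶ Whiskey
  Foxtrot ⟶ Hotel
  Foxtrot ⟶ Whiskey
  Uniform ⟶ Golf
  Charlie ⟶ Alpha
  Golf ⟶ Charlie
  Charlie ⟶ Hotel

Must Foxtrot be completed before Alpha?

Yes

Following the dependencies: Foxtrot → Charlie → Alpha.
So Foxtrot must precede Alpha in any valid ordering.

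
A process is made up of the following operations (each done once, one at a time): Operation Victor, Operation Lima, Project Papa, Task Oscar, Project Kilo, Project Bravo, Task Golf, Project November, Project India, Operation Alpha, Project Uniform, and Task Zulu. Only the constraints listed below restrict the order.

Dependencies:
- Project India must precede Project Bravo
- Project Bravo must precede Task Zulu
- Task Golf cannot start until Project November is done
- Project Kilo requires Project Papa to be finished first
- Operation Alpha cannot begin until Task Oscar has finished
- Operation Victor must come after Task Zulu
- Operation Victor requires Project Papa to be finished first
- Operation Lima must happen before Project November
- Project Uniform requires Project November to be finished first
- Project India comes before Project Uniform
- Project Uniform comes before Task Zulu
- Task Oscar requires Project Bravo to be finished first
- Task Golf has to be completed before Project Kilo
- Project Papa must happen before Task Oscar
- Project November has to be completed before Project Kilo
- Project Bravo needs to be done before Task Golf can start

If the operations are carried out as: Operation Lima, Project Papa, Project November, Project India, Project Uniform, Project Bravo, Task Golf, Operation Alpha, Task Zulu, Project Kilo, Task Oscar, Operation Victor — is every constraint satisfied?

Here Task Oscar comes after Operation Alpha.
Since Task Oscar is required before Operation Alpha, the ordering is invalid.

No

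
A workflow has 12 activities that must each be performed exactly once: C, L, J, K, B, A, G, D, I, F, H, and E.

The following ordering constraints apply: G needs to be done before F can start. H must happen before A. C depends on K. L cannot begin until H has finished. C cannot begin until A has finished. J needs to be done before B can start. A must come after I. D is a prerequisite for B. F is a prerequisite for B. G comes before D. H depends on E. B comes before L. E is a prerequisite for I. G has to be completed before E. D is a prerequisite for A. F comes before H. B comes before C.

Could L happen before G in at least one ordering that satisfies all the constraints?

No

The constraints give a chain G → F → H → L, which forces G before L.
Hence L can never be scheduled before G.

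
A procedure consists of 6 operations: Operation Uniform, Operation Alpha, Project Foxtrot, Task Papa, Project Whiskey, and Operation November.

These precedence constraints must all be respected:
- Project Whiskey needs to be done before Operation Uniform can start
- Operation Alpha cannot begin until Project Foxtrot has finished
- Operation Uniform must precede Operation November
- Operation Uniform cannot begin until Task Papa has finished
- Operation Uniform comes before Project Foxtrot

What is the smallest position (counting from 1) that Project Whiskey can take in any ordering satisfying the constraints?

Nothing is required before Project Whiskey; it can be the very first operation.

1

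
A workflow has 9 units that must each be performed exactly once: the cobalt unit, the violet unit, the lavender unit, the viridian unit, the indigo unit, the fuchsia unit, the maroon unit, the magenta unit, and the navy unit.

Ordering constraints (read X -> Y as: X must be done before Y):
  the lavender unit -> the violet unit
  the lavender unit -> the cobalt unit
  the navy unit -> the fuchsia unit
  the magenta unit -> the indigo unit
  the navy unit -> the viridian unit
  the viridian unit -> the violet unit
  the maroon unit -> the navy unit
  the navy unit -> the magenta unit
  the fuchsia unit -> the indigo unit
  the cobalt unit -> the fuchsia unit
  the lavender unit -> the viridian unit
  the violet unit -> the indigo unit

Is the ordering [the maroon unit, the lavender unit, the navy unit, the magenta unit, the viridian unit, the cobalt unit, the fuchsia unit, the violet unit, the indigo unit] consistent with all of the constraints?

Yes

Every stated constraint is respected: the lavender unit sits at position 2, ahead of the violet unit at position 8, and each of the other listed pairs likewise has the predecessor earlier in the sequence.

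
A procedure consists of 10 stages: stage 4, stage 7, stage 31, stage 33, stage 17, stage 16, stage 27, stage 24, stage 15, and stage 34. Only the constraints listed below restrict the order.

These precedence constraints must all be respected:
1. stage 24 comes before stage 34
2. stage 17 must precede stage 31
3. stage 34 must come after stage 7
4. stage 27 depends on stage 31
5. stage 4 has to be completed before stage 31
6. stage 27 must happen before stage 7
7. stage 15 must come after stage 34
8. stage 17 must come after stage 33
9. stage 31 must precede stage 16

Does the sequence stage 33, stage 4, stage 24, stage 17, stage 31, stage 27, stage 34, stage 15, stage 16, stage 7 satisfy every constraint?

Here stage 7 comes after stage 34.
But one of the constraints requires stage 7 before stage 34, so this ordering violates it.

No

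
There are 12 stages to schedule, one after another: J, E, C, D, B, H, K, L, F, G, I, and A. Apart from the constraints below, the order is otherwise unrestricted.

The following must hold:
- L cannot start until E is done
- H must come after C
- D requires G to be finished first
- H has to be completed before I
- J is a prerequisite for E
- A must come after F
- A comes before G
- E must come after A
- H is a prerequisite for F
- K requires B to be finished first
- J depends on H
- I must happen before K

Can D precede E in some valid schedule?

Yes

Nothing in the constraints forces E before D — there is no chain from E to D.
That means at least one valid schedule has D before E.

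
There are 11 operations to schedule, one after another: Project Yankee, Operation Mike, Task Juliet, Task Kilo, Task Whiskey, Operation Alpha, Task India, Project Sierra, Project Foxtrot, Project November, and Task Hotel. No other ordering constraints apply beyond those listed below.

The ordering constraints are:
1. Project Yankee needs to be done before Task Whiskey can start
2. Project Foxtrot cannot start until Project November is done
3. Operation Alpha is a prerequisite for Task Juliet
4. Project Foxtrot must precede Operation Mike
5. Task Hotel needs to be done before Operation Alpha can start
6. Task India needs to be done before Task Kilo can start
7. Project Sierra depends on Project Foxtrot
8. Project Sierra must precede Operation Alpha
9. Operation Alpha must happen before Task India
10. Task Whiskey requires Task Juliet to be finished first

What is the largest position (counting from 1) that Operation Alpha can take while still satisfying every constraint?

7

Following every chain forward from Operation Alpha, the operations that must come later are Task Juliet, Task Kilo, Task Whiskey, Task India — 4 of them.
So at least 4 operations follow Operation Alpha, putting Operation Alpha no later than position 7. That position is achievable by scheduling everything else first.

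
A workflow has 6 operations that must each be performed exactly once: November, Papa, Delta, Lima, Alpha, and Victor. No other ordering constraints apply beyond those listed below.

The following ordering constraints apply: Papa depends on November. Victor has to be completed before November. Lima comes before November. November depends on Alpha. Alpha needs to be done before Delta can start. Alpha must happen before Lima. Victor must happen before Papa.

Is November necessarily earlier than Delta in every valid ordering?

No

November and Delta are not related by any chain of constraints.
There exist valid orderings with Delta before November, so November is not required to come first.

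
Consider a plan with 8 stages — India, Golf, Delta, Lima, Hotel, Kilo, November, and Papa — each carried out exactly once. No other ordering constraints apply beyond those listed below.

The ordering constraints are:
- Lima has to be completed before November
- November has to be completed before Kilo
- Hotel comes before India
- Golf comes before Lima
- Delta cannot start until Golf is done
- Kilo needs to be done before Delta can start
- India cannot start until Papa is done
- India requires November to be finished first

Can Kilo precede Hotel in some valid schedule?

Yes

The constraints leave Kilo and Hotel unordered relative to each other; nothing requires Hotel earlier.
That means at least one valid schedule has Kilo before Hotel.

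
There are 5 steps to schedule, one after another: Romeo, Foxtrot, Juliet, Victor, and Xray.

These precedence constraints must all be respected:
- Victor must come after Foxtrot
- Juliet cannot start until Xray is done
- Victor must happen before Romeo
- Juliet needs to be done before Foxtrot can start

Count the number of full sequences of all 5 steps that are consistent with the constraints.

Xray is the only step with nothing required before it, so every ordering starts there.
Every step is then forced in turn, so only 1 complete ordering is consistent with the constraints.

1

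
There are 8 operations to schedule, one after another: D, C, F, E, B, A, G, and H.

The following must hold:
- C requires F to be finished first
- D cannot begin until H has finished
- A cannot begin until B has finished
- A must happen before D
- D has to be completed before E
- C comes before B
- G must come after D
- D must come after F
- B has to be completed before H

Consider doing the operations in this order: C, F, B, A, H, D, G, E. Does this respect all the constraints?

No

The sequence places C ahead of F.
But one of the constraints requires F before C, so this ordering violates it.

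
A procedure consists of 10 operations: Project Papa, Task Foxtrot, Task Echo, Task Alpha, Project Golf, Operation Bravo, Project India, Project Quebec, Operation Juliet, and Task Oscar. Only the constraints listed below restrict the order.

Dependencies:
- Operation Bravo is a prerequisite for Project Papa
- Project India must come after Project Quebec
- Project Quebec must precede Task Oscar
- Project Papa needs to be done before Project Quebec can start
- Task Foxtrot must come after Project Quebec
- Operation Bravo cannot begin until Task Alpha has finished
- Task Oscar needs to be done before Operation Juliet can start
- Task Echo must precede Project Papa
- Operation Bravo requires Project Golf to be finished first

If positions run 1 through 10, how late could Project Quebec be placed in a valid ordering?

The operations that are forced after Project Quebec, directly or by a chain of constraints, are Task Foxtrot, Project India, Operation Juliet, Task Oscar. That's 4 operations.
So at least 4 operations follow Project Quebec, putting Project Quebec no later than position 6. That position is achievable by scheduling everything else first.

6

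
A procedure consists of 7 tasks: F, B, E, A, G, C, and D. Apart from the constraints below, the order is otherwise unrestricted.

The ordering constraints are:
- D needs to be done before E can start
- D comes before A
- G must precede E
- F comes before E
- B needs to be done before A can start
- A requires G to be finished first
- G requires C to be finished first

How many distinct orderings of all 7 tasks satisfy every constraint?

4 tasks have no prerequisites (F, B, C, D), so any of them could come first.
Counting all ways to extend the partial order to a total order gives 144.

144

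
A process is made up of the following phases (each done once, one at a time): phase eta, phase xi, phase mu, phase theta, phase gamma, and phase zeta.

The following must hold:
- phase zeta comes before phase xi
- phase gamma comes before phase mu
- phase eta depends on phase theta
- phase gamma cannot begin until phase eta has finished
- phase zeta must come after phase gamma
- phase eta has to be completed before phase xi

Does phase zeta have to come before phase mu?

Nothing in the constraints links phase zeta and phase mu; they are unordered relative to each other.
So phase zeta can come before phase mu or after — it is not forced.

No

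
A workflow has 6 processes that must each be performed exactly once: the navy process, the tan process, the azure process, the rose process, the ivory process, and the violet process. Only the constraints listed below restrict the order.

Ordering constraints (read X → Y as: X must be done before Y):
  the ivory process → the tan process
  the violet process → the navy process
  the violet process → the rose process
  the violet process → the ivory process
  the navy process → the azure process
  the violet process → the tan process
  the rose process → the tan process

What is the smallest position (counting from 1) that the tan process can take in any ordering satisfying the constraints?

4

Working backwards through the constraints from the tan process, its full set of required predecessors is the rose process, the ivory process, the violet process — 3 of them.
So at minimum 3 processes come before the tan process, putting the tan process no earlier than position 4. That position is achievable by scheduling exactly those predecessors first.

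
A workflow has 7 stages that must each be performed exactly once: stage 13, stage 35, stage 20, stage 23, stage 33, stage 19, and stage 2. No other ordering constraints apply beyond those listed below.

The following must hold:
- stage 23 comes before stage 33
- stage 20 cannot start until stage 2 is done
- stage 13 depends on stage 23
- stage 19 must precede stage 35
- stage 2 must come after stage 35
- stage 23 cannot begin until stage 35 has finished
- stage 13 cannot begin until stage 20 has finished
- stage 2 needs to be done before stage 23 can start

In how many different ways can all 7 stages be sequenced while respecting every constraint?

Only stage 19 has no prerequisites, so it must go first.
Systematically extending each partial ordering one stage at a time and counting, there are 5 complete orderings.

5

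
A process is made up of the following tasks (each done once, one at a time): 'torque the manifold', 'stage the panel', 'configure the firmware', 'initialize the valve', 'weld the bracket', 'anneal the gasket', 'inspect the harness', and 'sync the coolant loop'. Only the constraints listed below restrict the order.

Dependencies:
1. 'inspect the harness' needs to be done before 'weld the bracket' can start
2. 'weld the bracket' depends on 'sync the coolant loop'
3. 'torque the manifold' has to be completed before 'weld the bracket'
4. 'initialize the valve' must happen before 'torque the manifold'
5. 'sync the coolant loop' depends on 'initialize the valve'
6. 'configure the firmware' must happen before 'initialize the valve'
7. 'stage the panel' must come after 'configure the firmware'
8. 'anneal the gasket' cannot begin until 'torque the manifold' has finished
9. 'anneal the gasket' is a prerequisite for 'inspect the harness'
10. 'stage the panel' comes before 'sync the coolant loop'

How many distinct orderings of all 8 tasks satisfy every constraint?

'configure the firmware' is the only task with nothing required before it, so every ordering starts there.
Systematically extending each partial ordering one task at a time and counting, there are 14 complete orderings.

14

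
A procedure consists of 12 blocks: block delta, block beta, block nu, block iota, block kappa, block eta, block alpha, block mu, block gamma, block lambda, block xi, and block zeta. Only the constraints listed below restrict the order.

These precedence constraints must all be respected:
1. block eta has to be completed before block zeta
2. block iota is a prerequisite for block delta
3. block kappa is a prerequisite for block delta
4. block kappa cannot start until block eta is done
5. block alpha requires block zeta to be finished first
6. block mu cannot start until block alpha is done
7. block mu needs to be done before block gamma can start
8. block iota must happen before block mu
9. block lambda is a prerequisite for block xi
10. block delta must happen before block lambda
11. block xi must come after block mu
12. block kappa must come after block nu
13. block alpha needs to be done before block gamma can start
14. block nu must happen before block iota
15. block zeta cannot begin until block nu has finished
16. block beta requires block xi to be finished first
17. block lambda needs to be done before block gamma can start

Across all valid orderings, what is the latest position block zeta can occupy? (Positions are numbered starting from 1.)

7

The blocks that are forced after block zeta, directly or by a chain of constraints, are block beta, block alpha, block mu, block gamma, block xi. That's 5 blocks.
With 5 mandatory successors out of 12 blocks total, the latest slot for block zeta is 12−5 = 7, and it's reachable by doing all non-successors before block zeta.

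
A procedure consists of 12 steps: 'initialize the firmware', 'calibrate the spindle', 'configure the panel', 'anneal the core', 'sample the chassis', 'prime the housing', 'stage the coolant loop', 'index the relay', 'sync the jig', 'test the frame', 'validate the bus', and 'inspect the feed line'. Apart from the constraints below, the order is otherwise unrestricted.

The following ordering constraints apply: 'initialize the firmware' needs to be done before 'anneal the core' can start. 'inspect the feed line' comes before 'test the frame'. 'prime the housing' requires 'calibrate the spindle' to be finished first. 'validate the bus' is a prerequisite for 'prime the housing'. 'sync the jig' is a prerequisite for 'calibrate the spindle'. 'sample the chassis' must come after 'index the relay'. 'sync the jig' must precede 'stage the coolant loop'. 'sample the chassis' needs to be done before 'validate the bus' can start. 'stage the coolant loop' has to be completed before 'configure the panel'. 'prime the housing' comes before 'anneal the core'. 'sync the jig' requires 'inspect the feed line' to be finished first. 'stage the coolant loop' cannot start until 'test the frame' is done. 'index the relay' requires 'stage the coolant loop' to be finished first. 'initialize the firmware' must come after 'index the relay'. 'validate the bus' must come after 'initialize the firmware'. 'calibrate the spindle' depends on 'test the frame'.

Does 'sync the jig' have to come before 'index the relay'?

Yes

There is a constraint chain 'sync the jig' → 'stage the coolant loop' → 'index the relay'.
So 'sync the jig' must precede 'index the relay' in any valid ordering.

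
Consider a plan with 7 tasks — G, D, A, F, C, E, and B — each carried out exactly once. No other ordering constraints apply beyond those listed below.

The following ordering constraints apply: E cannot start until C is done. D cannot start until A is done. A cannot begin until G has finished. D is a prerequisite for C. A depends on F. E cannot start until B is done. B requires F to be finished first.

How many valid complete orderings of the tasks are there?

9

The tasks with no prerequisites are G, F; any of them can be placed first.
Systematically extending each partial ordering one task at a time and counting, there are 9 complete orderings.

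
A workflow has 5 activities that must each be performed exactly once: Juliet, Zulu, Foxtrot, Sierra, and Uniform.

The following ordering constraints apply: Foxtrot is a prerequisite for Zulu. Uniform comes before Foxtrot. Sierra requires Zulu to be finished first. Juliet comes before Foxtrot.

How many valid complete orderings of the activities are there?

2

The activities with no prerequisites are Juliet, Uniform; any of them can be placed first.
Systematically extending each partial ordering one activity at a time and counting, there are 2 complete orderings.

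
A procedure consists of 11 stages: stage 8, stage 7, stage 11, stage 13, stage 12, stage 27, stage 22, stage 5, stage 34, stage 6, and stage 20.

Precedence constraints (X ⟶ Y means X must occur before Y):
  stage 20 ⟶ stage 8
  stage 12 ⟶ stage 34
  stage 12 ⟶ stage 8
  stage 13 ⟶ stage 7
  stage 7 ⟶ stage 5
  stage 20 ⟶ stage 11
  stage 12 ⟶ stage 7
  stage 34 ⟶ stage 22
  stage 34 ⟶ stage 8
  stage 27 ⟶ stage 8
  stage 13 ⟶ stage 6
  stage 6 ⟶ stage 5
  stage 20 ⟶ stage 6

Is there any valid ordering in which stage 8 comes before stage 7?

Yes

Nothing in the constraints forces stage 7 before stage 8 — there is no chain from stage 7 to stage 8.
That means at least one valid schedule has stage 8 before stage 7.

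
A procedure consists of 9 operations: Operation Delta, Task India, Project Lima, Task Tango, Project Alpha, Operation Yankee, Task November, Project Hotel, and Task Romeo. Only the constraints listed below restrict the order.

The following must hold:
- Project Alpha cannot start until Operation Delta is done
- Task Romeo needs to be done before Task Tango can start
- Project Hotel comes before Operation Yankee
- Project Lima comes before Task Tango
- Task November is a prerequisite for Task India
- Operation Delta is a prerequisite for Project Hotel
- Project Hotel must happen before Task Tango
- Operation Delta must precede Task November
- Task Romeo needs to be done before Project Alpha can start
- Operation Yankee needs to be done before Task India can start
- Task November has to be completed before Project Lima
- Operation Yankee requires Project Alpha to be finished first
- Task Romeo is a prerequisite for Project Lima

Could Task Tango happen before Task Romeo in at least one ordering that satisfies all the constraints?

No

Following Task Romeo → Task Tango, Task Romeo must precede Task Tango in every valid ordering.
Hence Task Tango can never be scheduled before Task Romeo.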